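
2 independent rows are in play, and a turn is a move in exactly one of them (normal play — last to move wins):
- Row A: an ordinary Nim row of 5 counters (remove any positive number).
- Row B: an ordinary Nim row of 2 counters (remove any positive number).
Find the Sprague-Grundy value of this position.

7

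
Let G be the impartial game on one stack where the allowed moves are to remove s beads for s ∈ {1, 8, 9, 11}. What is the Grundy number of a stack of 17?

1

Compute g(0), g(1), … for moves {1, 8, 9, 11}:
k:     0  1  2  3  4  5  6  7  8  9 10 11 12 13 14 15 16 17
g(k):  0  1  0  1  0  1  0  1  2  3  2  3  2  3  2  3  0  1
So g(17) = 1.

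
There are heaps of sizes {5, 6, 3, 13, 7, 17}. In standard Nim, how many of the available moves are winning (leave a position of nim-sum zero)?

Nim-sum: 5 XOR 6 XOR 3 XOR 13 XOR 7 XOR 17 = 27.
The overall nim-sum is X = 27. A heap of size p has a winning move iff p XOR X < p (reduce it to p XOR X).
  5: 5 XOR 27 = 30 ≥ 5 — no move.
  6: 6 XOR 27 = 29 ≥ 6 — no move.
  3: 3 XOR 27 = 24 ≥ 3 — no move.
  13: 13 XOR 27 = 22 ≥ 13 — no move.
  7: 7 XOR 27 = 28 ≥ 7 — no move.
  17: 17 XOR 27 = 10 < 17 — winning move (to 10).
That gives 1 winning move.

1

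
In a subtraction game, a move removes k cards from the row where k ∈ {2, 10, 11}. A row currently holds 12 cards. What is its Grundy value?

Compute g(0), g(1), … for moves {2, 10, 11}:
g(0) = mex{} = 0
g(1) = mex{} = 0
g(2) = mex{0} = 1
g(3) = mex{0} = 1
g(4) = mex{1} = 0
g(5) = mex{1} = 0
g(6) = mex{0} = 1
g(7) = mex{0} = 1
g(8) = mex{1} = 0
g(9) = mex{1} = 0
g(10) = mex{0} = 1
g(11) = mex{0} = 1
g(12) = mex{0,1} = 2
So g(12) = 2.

2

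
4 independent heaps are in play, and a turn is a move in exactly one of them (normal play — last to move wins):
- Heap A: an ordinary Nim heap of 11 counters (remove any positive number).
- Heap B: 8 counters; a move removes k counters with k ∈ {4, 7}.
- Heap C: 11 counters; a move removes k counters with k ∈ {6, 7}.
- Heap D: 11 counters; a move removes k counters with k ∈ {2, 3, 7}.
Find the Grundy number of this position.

Heap A is a plain Nim heap of size 11, so its Grundy value is 11.
Build the Grundy sequence for heap B with g(k) = mex{g(k−s) : s ∈ {4, 7}, s ≤ k}:
k:     0  1  2  3  4  5  6  7  8
g(k):  0  0  0  0  1  1  1  1  2
So g(8) = 2.
Build the Grundy sequence for heap C with g(k) = mex{g(k−s) : s ∈ {6, 7}, s ≤ k}:
k:     0  1  2  3  4  5  6  7  8  9 10 11
g(k):  0  0  0  0  0  0  1  1  1  1  1  1
So g(11) = 1.
Grundy values for heap D (subtraction set {2, 3, 7}):
g(0) = mex{} = 0
g(1) = mex{} = 0
g(2) = mex{0} = 1
g(3) = mex{0} = 1
g(4) = mex{0,1} = 2
g(5) = mex{1} = 0
g(6) = mex{1,2} = 0
g(7) = mex{0,2} = 1
g(8) = mex{0} = 1
g(9) = mex{0,1} = 2
g(10) = mex{1} = 0
g(11) = mex{1,2} = 0
So g(11) = 0.
By the Sprague-Grundy theorem, the Grundy value of a sum of independent games is the XOR of the component values.
Combined value = 11 ⊕ 2 ⊕ 1 ⊕ 0 = 8.

8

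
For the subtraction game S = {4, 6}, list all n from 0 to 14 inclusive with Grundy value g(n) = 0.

0, 1, 2, 3, 10, 11, 12, 13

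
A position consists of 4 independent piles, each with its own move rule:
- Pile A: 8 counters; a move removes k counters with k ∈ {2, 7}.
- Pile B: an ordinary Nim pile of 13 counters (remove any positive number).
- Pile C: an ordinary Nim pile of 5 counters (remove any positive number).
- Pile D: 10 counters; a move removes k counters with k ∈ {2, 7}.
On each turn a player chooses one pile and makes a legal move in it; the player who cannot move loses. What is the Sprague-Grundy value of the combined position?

10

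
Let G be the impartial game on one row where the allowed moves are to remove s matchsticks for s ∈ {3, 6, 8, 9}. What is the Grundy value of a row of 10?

3

Grundy values for subtraction set {3, 6, 8, 9}:
k:     0  1  2  3  4  5  6  7  8  9 10
g(k):  0  0  0  1  1  1  2  2  2  3  3
So g(10) = 3.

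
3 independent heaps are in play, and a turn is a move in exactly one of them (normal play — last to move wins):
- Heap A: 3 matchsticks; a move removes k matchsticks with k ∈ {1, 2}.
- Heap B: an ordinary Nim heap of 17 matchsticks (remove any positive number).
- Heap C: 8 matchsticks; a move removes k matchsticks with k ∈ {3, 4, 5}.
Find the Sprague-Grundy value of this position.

17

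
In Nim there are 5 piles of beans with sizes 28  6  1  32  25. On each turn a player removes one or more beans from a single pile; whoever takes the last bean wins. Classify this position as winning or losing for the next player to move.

Winning position

Bitwise XOR of the heap sizes:
  011100  (28)
  000110  (6)
  000001  (1)
  100000  (32)
  011001  (25)
  ------
  100010  (34)
The nim-sum is 34 ≠ 0, so this is an N-position: the player to move can win.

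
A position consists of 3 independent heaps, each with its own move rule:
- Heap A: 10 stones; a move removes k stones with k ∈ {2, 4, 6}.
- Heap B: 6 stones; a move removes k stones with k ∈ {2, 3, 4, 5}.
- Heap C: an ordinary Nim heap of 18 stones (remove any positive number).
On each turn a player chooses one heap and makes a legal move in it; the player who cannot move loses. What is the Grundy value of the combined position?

For heap A, compute g(0), g(1), … with moves {2, 4, 6}:
k:     0  1  2  3  4  5  6  7  8  9 10
g(k):  0  0  1  1  2  2  3  3  0  0  1
So g(10) = 1.
Build the Grundy sequence for heap B with g(k) = mex{g(k−s) : s ∈ {2, 3, 4, 5}, s ≤ k}:
k:     0  1  2  3  4  5  6
g(k):  0  0  1  1  2  2  3
So g(6) = 3.
Heap C is a plain Nim heap of size 18, so its Grundy value is 18.
By the Sprague-Grundy theorem, the Grundy value of a sum of independent games is the XOR of the component values.
Combined value = 1 ⊕ 3 ⊕ 18 = 16.

16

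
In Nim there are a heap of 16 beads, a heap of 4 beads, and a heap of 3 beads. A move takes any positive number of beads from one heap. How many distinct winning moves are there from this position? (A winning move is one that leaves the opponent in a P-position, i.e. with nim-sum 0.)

1

Nim-sum: 16 XOR 4 XOR 3 = 23.
The overall nim-sum is X = 23. A heap of size p has a winning move iff p XOR X < p (reduce it to p XOR X).
  16: 16 XOR 23 = 7 < 16 — winning move (to 7).
  4: 4 XOR 23 = 19 ≥ 4 — no move.
  3: 3 XOR 23 = 20 ≥ 3 — no move.
That gives 1 winning move.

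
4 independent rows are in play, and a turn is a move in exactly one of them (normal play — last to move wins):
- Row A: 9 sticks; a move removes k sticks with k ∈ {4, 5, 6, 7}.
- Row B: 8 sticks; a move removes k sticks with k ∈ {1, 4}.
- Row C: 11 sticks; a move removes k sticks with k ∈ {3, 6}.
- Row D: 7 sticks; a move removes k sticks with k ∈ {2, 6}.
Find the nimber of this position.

Build the Grundy sequence for row A with g(k) = mex{g(k−s) : s ∈ {4, 5, 6, 7}, s ≤ k}:
g(0) = mex{} = 0
g(1) = mex{} = 0
g(2) = mex{} = 0
g(3) = mex{} = 0
g(4) = mex{0} = 1
g(5) = mex{0} = 1
g(6) = mex{0} = 1
g(7) = mex{0} = 1
g(8) = mex{0,1} = 2
g(9) = mex{0,1} = 2
So g(9) = 2.
Build the Grundy sequence for row B with g(k) = mex{g(k−s) : s ∈ {1, 4}, s ≤ k}:
g(0) = mex{} = 0
g(1) = mex{0} = 1
g(2) = mex{1} = 0
g(3) = mex{0} = 1
g(4) = mex{0,1} = 2
g(5) = mex{1,2} = 0
g(6) = mex{0} = 1
g(7) = mex{1} = 0
g(8) = mex{0,2} = 1
So g(8) = 1.
Build the Grundy sequence for row C with g(k) = mex{g(k−s) : s ∈ {3, 6}, s ≤ k}:
k:     0  1  2  3  4  5  6  7  8  9 10 11
g(k):  0  0  0  1  1  1  2  2  2  0  0  0
So g(11) = 0.
Build the Grundy sequence for row D with g(k) = mex{g(k−s) : s ∈ {2, 6}, s ≤ k}:
g(0) = mex{} = 0
g(1) = mex{} = 0
g(2) = mex{0} = 1
g(3) = mex{0} = 1
g(4) = mex{1} = 0
g(5) = mex{1} = 0
g(6) = mex{0} = 1
g(7) = mex{0} = 1
So g(7) = 1.
The value of a disjunctive sum is the nim-sum of the parts.
Combined value = 2 ⊕ 1 ⊕ 0 ⊕ 1 = 2.

2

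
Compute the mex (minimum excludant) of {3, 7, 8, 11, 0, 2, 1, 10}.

The values 0, 1, 2, 3 are all present; 4 is the first non-negative integer missing from the set.

4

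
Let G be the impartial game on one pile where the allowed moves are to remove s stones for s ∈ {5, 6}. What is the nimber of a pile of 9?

1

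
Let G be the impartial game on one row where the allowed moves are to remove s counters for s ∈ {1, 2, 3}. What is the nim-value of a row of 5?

1

Grundy values for subtraction set {1, 2, 3}:
g(0) = mex{} = 0
g(1) = mex{0} = 1
g(2) = mex{0,1} = 2
g(3) = mex{0,1,2} = 3
g(4) = mex{1,2,3} = 0
g(5) = mex{0,2,3} = 1
So g(5) = 1.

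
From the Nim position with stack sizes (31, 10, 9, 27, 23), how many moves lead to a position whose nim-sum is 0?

Nim-sum: 31 ⊕ 10 ⊕ 9 ⊕ 27 ⊕ 23 = 16.
The overall nim-sum is X = 16. A stack of size p has a winning move iff p XOR X < p (reduce it to p XOR X).
  31: 31 XOR 16 = 15 < 31 — winning move (to 15).
  10: 10 XOR 16 = 26 ≥ 10 — no move.
  9: 9 XOR 16 = 25 ≥ 9 — no move.
  27: 27 XOR 16 = 11 < 27 — winning move (to 11).
  23: 23 XOR 16 = 7 < 23 — winning move (to 7).
That gives 3 winning moves.

3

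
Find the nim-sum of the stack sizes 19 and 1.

18

Bitwise XOR of the heap sizes:
  10011  (19)
  00001  (1)
  -----
  10010  (18)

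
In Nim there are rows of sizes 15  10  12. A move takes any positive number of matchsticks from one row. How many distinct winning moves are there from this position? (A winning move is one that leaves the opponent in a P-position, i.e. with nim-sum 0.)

3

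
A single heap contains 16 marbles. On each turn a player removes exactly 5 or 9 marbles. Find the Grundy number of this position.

Build the Grundy sequence with g(k) = mex{g(k−s) : s ∈ {5, 9}, s ≤ k}:
k:     0  1  2  3  4  5  6  7  8  9 10 11 12 13 14 15 16
g(k):  0  0  0  0  0  1  1  1  1  1  2  2  2  2  0  0  0
So g(16) = 0.

0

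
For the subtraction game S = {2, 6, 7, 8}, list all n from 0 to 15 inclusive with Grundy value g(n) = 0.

0, 1, 4, 5, 14, 15

Compute g(0), g(1), … for moves {2, 6, 7, 8}:
k:     0  1  2  3  4  5  6  7  8  9 10 11 12 13 14 15
g(k):  0  0  1  1  0  0  1  1  2  2  3  3  2  2  0  0
The P-positions (g = 0) in 0..15 are 0, 1, 4, 5, 14, 15.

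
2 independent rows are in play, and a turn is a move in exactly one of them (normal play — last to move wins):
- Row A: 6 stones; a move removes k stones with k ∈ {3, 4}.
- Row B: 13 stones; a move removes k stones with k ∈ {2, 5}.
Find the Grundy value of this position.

Build the Grundy sequence for row A with g(k) = mex{g(k−s) : s ∈ {3, 4}, s ≤ k}:
g(0) = mex{} = 0
g(1) = mex{} = 0
g(2) = mex{} = 0
g(3) = mex{0} = 1
g(4) = mex{0} = 1
g(5) = mex{0} = 1
g(6) = mex{0,1} = 2
So g(6) = 2.
Grundy values for row B (subtraction set {2, 5}):
g(0) = mex{} = 0
g(1) = mex{} = 0
g(2) = mex{0} = 1
g(3) = mex{0} = 1
g(4) = mex{1} = 0
g(5) = mex{0,1} = 2
g(6) = mex{0} = 1
g(7) = mex{1,2} = 0
g(8) = mex{1} = 0
g(9) = mex{0} = 1
g(10) = mex{0,2} = 1
g(11) = mex{1} = 0
g(12) = mex{0,1} = 2
g(13) = mex{0} = 1
So g(13) = 1.
By the Sprague-Grundy theorem, the Grundy value of a sum of independent games is the XOR of the component values.
Combined value = 2 XOR 1 = 3.

3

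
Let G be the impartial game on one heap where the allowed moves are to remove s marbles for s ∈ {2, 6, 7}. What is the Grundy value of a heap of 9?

Build the Grundy sequence with g(k) = mex{g(k−s) : s ∈ {2, 6, 7}, s ≤ k}:
k:     0  1  2  3  4  5  6  7  8  9
g(k):  0  0  1  1  0  0  1  1  2  0
So g(9) = 0.

0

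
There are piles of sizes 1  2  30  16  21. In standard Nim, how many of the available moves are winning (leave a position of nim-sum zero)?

Compute the nim-sum pairwise:
1 ^ 2 = 3
3 ^ 30 = 29
29 ^ 16 = 13
13 ^ 21 = 24
The overall nim-sum is X = 24. A pile of size p has a winning move iff p XOR X < p (reduce it to p XOR X).
  1: 1 XOR 24 = 25 ≥ 1 — no move.
  2: 2 XOR 24 = 26 ≥ 2 — no move.
  30: 30 XOR 24 = 6 < 30 — winning move (to 6).
  16: 16 XOR 24 = 8 < 16 — winning move (to 8).
  21: 21 XOR 24 = 13 < 21 — winning move (to 13).
That gives 3 winning moves.

3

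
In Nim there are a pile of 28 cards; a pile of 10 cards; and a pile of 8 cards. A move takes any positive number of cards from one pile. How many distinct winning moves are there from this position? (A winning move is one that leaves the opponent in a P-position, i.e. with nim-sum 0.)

1

Nim-sum: 28 ^ 10 ^ 8 = 30.
The overall nim-sum is X = 30. A pile of size p has a winning move iff p XOR X < p (reduce it to p XOR X).
  28: 28 XOR 30 = 2 < 28 — winning move (to 2).
  10: 10 XOR 30 = 20 ≥ 10 — no move.
  8: 8 XOR 30 = 22 ≥ 8 — no move.
That gives 1 winning move.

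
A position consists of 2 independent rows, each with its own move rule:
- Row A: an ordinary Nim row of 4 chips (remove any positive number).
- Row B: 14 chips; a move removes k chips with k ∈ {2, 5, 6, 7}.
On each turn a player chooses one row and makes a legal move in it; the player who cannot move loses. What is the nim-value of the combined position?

5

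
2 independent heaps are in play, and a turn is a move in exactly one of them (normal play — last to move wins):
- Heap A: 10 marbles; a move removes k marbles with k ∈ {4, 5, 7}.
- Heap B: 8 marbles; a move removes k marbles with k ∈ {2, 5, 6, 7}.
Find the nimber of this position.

0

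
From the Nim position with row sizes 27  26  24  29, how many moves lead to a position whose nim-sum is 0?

1

Nim-sum: 27 ^ 26 ^ 24 ^ 29 = 4.
The overall nim-sum is X = 4. A row of size p has a winning move iff p XOR X < p (reduce it to p XOR X).
  27: 27 XOR 4 = 31 ≥ 27 — no move.
  26: 26 XOR 4 = 30 ≥ 26 — no move.
  24: 24 XOR 4 = 28 ≥ 24 — no move.
  29: 29 XOR 4 = 25 < 29 — winning move (to 25).
That gives 1 winning move.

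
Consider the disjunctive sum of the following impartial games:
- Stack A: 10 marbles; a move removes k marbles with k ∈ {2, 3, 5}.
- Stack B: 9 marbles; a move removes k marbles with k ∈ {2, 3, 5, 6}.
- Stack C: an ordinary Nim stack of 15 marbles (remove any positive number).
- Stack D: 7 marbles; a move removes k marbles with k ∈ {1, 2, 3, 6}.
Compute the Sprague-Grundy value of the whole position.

Build the Grundy sequence for stack A with g(k) = mex{g(k−s) : s ∈ {2, 3, 5}, s ≤ k}:
k:     0  1  2  3  4  5  6  7  8  9 10
g(k):  0  0  1  1  2  2  3  0  0  1  1
So g(10) = 1.
Build the Grundy sequence for stack B with g(k) = mex{g(k−s) : s ∈ {2, 3, 5, 6}, s ≤ k}:
k:     0  1  2  3  4  5  6  7  8  9
g(k):  0  0  1  1  2  2  3  3  0  0
So g(9) = 0.
Stack C is a plain Nim stack of size 15, so its Grundy value is 15.
For stack D, compute g(0), g(1), … with moves {1, 2, 3, 6}:
k:     0  1  2  3  4  5  6  7
g(k):  0  1  2  3  0  1  2  3
So g(7) = 3.
The value of a disjunctive sum is the nim-sum of the parts.
Combined value = 1 XOR 0 XOR 15 XOR 3 = 13.

13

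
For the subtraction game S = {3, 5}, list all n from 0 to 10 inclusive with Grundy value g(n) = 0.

0, 1, 2, 8, 9, 10

Build the Grundy sequence with g(k) = mex{g(k−s) : s ∈ {3, 5}, s ≤ k}:
k:     0  1  2  3  4  5  6  7  8  9 10
g(k):  0  0  0  1  1  1  2  2  0  0  0
The P-positions (g = 0) in 0..10 are 0, 1, 2, 8, 9, 10.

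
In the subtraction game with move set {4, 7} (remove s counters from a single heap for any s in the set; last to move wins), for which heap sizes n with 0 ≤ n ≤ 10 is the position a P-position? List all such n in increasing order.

0, 1, 2, 3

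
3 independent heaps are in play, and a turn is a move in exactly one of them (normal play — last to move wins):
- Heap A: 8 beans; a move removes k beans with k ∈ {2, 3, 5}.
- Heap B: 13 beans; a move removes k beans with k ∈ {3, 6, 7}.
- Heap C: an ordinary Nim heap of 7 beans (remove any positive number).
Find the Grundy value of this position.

6

Build the Grundy sequence for heap A with g(k) = mex{g(k−s) : s ∈ {2, 3, 5}, s ≤ k}:
k:     0  1  2  3  4  5  6  7  8
g(k):  0  0  1  1  2  2  3  0  0
So g(8) = 0.
Build the Grundy sequence for heap B with g(k) = mex{g(k−s) : s ∈ {3, 6, 7}, s ≤ k}:
k:     0  1  2  3  4  5  6  7  8  9 10 11 12 13
g(k):  0  0  0  1  1  1  2  2  2  3  0  0  0  1
So g(13) = 1.
Heap C is a plain Nim heap of size 7, so its Grundy value is 7.
By the Sprague-Grundy theorem, the Grundy value of a sum of independent games is the XOR of the component values.
Combined value = 0 XOR 1 XOR 7 = 6.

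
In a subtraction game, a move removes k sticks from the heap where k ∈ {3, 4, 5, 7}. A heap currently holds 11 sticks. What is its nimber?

Compute g(0), g(1), … for moves {3, 4, 5, 7}:
k:     0  1  2  3  4  5  6  7  8  9 10 11
g(k):  0  0  0  1  1  1  2  2  2  3  0  0
So g(11) = 0.

0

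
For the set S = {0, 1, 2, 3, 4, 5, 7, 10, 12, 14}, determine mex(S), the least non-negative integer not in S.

6

The values 0, 1, 2, 3, 4, 5 are all present; 6 is the first non-negative integer missing from the set.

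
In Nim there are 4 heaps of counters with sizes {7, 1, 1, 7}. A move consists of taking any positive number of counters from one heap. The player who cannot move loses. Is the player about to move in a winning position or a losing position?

Losing position

Nim-sum: 7 ^ 1 ^ 1 ^ 7 = 0.
The nim-sum is 0, so this is a P-position: the player to move is in a losing position under optimal play.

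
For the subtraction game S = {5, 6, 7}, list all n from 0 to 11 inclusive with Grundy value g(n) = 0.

Grundy values for subtraction set {5, 6, 7}:
k:     0  1  2  3  4  5  6  7  8  9 10 11
g(k):  0  0  0  0  0  1  1  1  1  1  2  2
The P-positions (g = 0) in 0..11 are 0, 1, 2, 3, 4.

0, 1, 2, 3, 4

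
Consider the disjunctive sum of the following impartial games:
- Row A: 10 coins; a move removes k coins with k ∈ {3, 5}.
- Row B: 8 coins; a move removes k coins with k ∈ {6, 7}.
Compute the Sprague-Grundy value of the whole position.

Grundy values for row A (subtraction set {3, 5}):
g(0) = mex{} = 0
g(1) = mex{} = 0
g(2) = mex{} = 0
g(3) = mex{0} = 1
g(4) = mex{0} = 1
g(5) = mex{0} = 1
g(6) = mex{0,1} = 2
g(7) = mex{0,1} = 2
g(8) = mex{1} = 0
g(9) = mex{1,2} = 0
g(10) = mex{1,2} = 0
So g(10) = 0.
Build the Grundy sequence for row B with g(k) = mex{g(k−s) : s ∈ {6, 7}, s ≤ k}:
k:     0  1  2  3  4  5  6  7  8
g(k):  0  0  0  0  0  0  1  1  1
So g(8) = 1.
By the Sprague-Grundy theorem, the Grundy value of a sum of independent games is the XOR of the component values.
Combined value = 0 XOR 1 = 1.

1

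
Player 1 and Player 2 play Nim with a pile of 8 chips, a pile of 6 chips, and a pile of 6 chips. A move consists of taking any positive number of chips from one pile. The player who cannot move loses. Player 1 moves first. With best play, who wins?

Player 1 wins

Nim-sum: 8 ⊕ 6 ⊕ 6 = 8.
The nim-sum is 8 ≠ 0, so this is an N-position: the player to move can win; Player 1 has a winning move.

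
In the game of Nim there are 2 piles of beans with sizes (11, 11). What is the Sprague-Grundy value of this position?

Compute the nim-sum pairwise:
11 ^ 11 = 0

0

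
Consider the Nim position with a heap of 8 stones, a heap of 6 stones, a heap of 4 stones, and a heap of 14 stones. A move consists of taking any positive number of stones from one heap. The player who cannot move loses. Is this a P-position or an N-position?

N-position

Nim-sum: 8 XOR 6 XOR 4 XOR 14 = 4.
The nim-sum is 4 ≠ 0, so this is an N-position: the player to move can win.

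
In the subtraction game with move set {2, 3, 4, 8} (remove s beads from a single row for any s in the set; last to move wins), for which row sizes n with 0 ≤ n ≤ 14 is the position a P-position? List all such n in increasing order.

Compute g(0), g(1), … for moves {2, 3, 4, 8}:
k:     0  1  2  3  4  5  6  7  8  9 10 11 12 13 14
g(k):  0  0  1  1  2  2  0  0  1  1  2  2  0  0  1
The P-positions (g = 0) in 0..14 are 0, 1, 6, 7, 12, 13.

0, 1, 6, 7, 12, 13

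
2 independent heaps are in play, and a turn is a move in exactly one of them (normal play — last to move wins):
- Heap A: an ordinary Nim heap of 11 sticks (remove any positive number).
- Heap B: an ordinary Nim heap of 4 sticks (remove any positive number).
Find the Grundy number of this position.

15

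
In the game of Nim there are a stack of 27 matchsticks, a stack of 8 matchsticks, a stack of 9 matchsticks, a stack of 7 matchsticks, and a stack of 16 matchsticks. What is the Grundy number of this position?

13

Nim-sum: 27 ⊕ 8 ⊕ 9 ⊕ 7 ⊕ 16 = 13.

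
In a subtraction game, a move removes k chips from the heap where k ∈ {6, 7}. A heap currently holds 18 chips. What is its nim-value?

Compute g(0), g(1), … for moves {6, 7}:
k:     0  1  2  3  4  5  6  7  8  9 10 11 12 13 14 15 16 17 18
g(k):  0  0  0  0  0  0  1  1  1  1  1  1  2  0  0  0  0  0  0
So g(18) = 0.

0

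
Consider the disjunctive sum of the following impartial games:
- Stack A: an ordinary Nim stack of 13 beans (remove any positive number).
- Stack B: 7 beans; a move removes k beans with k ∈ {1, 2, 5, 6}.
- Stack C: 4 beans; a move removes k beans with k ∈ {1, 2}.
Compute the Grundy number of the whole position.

12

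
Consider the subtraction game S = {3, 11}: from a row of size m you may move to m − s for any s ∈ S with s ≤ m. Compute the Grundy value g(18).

1

Grundy values for subtraction set {3, 11}:
k:     0  1  2  3  4  5  6  7  8  9 10 11 12 13 14 15 16 17 18
g(k):  0  0  0  1  1  1  0  0  0  1  1  1  2  2  0  0  0  1  1
So g(18) = 1.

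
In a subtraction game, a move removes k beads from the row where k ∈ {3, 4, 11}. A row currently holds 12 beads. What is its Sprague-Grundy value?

Build the Grundy sequence with g(k) = mex{g(k−s) : s ∈ {3, 4, 11}, s ≤ k}:
g(0) = mex{} = 0
g(1) = mex{} = 0
g(2) = mex{} = 0
g(3) = mex{0} = 1
g(4) = mex{0} = 1
g(5) = mex{0} = 1
g(6) = mex{0,1} = 2
g(7) = mex{1} = 0
g(8) = mex{1} = 0
g(9) = mex{1,2} = 0
g(10) = mex{0,2} = 1
g(11) = mex{0} = 1
g(12) = mex{0} = 1
So g(12) = 1.

1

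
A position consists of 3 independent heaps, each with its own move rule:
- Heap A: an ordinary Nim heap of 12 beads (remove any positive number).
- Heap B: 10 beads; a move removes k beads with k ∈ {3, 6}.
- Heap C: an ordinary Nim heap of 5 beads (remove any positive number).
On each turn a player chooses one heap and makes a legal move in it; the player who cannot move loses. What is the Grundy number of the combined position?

Heap A is a plain Nim heap of size 12, so its Grundy value is 12.
Build the Grundy sequence for heap B with g(k) = mex{g(k−s) : s ∈ {3, 6}, s ≤ k}:
k:     0  1  2  3  4  5  6  7  8  9 10
g(k):  0  0  0  1  1  1  2  2  2  0  0
So g(10) = 0.
Heap C is a plain Nim heap of size 5, so its Grundy value is 5.
By the Sprague-Grundy theorem, the Grundy value of a sum of independent games is the XOR of the component values.
Combined value = 12 XOR 0 XOR 5 = 9.

9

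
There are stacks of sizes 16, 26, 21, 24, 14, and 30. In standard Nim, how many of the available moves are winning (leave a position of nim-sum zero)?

5

Nim-sum: 16 ⊕ 26 ⊕ 21 ⊕ 24 ⊕ 14 ⊕ 30 = 23.
The overall nim-sum is X = 23. A stack of size p has a winning move iff p XOR X < p (reduce it to p XOR X).
  16: 16 XOR 23 = 7 < 16 — winning move (to 7).
  26: 26 XOR 23 = 13 < 26 — winning move (to 13).
  21: 21 XOR 23 = 2 < 21 — winning move (to 2).
  24: 24 XOR 23 = 15 < 24 — winning move (to 15).
  14: 14 XOR 23 = 25 ≥ 14 — no move.
  30: 30 XOR 23 = 9 < 30 — winning move (to 9).
That gives 5 winning moves.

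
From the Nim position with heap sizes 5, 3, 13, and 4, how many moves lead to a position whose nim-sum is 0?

1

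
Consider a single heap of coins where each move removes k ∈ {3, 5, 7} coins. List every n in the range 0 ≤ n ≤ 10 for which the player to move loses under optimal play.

0, 1, 2, 10

Compute g(0), g(1), … for moves {3, 5, 7}:
k:     0  1  2  3  4  5  6  7  8  9 10
g(k):  0  0  0  1  1  1  2  2  2  3  0
The P-positions (g = 0) in 0..10 are 0, 1, 2, 10.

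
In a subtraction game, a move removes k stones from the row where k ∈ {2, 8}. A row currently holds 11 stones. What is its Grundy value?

Build the Grundy sequence with g(k) = mex{g(k−s) : s ∈ {2, 8}, s ≤ k}:
k:     0  1  2  3  4  5  6  7  8  9 10 11
g(k):  0  0  1  1  0  0  1  1  2  2  0  0
So g(11) = 0.

0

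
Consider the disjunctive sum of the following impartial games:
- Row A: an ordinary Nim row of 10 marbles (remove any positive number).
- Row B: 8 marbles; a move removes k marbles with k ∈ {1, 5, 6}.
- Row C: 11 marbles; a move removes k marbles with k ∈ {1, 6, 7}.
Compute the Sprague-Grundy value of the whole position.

Row A is a plain Nim row of size 10, so its Grundy value is 10.
Grundy values for row B (subtraction set {1, 5, 6}):
k:     0  1  2  3  4  5  6  7  8
g(k):  0  1  0  1  0  1  2  3  2
So g(8) = 2.
Grundy values for row C (subtraction set {1, 6, 7}):
g(0) = mex{} = 0
g(1) = mex{0} = 1
g(2) = mex{1} = 0
g(3) = mex{0} = 1
g(4) = mex{1} = 0
g(5) = mex{0} = 1
g(6) = mex{0,1} = 2
g(7) = mex{0,1,2} = 3
g(8) = mex{0,1,3} = 2
g(9) = mex{0,1,2} = 3
g(10) = mex{0,1,3} = 2
g(11) = mex{0,1,2} = 3
So g(11) = 3.
By the Sprague-Grundy theorem, the Grundy value of a sum of independent games is the XOR of the component values.
Combined value = 10 ⊕ 2 ⊕ 3 = 11.

11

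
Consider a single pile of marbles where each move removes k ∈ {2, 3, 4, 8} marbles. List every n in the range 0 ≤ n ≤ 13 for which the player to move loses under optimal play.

0, 1, 6, 7, 12, 13

Grundy values for subtraction set {2, 3, 4, 8}:
g(0) = mex{} = 0
g(1) = mex{} = 0
g(2) = mex{0} = 1
g(3) = mex{0} = 1
g(4) = mex{0,1} = 2
g(5) = mex{0,1} = 2
g(6) = mex{1,2} = 0
g(7) = mex{1,2} = 0
g(8) = mex{0,2} = 1
g(9) = mex{0,2} = 1
g(10) = mex{0,1} = 2
g(11) = mex{0,1} = 2
g(12) = mex{1,2} = 0
g(13) = mex{1,2} = 0
The P-positions (g = 0) in 0..13 are 0, 1, 6, 7, 12, 13.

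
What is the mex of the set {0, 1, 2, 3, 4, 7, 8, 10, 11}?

5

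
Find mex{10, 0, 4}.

1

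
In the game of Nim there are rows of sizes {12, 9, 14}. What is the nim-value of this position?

11

Compute the nim-sum pairwise:
12 ^ 9 = 5
5 ^ 14 = 11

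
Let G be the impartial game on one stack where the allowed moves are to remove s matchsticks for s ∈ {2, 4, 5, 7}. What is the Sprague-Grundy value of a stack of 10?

0

Build the Grundy sequence with g(k) = mex{g(k−s) : s ∈ {2, 4, 5, 7}, s ≤ k}:
g(0) = mex{} = 0
g(1) = mex{} = 0
g(2) = mex{0} = 1
g(3) = mex{0} = 1
g(4) = mex{0,1} = 2
g(5) = mex{0,1} = 2
g(6) = mex{0,1,2} = 3
g(7) = mex{0,1,2} = 3
g(8) = mex{0,1,2,3} = 4
g(9) = mex{1,2,3} = 0
g(10) = mex{1,2,3,4} = 0
So g(10) = 0.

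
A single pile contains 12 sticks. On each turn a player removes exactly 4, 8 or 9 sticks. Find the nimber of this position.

Grundy values for subtraction set {4, 8, 9}:
g(0) = mex{} = 0
g(1) = mex{} = 0
g(2) = mex{} = 0
g(3) = mex{} = 0
g(4) = mex{0} = 1
g(5) = mex{0} = 1
g(6) = mex{0} = 1
g(7) = mex{0} = 1
g(8) = mex{0,1} = 2
g(9) = mex{0,1} = 2
g(10) = mex{0,1} = 2
g(11) = mex{0,1} = 2
g(12) = mex{0,1,2} = 3
So g(12) = 3.

3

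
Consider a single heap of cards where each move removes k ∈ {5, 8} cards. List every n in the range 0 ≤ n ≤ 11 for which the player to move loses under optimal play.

0, 1, 2, 3, 4

Compute g(0), g(1), … for moves {5, 8}:
k:     0  1  2  3  4  5  6  7  8  9 10 11
g(k):  0  0  0  0  0  1  1  1  1  1  2  2
The P-positions (g = 0) in 0..11 are 0, 1, 2, 3, 4.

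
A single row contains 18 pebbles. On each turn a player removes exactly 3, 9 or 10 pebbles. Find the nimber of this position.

Build the Grundy sequence with g(k) = mex{g(k−s) : s ∈ {3, 9, 10}, s ≤ k}:
k:     0  1  2  3  4  5  6  7  8  9 10 11 12 13 14 15 16 17 18
g(k):  0  0  0  1  1  1  0  0  0  1  1  1  2  0  0  3  1  1  2
So g(18) = 2.

2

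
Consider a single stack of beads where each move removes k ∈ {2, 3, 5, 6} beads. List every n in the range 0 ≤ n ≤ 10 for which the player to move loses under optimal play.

0, 1, 8, 9

Compute g(0), g(1), … for moves {2, 3, 5, 6}:
g(0) = mex{} = 0
g(1) = mex{} = 0
g(2) = mex{0} = 1
g(3) = mex{0} = 1
g(4) = mex{0,1} = 2
g(5) = mex{0,1} = 2
g(6) = mex{0,1,2} = 3
g(7) = mex{0,1,2} = 3
g(8) = mex{1,2,3} = 0
g(9) = mex{1,2,3} = 0
g(10) = mex{0,2,3} = 1
The P-positions (g = 0) in 0..10 are 0, 1, 8, 9.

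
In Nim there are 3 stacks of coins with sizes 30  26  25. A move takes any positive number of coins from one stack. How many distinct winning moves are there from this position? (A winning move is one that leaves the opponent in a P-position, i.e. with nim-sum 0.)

3

Nim-sum: 30 ⊕ 26 ⊕ 25 = 29.
The overall nim-sum is X = 29. A stack of size p has a winning move iff p XOR X < p (reduce it to p XOR X).
  30: 30 XOR 29 = 3 < 30 — winning move (to 3).
  26: 26 XOR 29 = 7 < 26 — winning move (to 7).
  25: 25 XOR 29 = 4 < 25 — winning move (to 4).
That gives 3 winning moves.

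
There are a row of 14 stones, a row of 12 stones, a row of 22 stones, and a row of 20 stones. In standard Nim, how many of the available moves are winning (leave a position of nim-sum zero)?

0

Nim-sum: 14 ^ 12 ^ 22 ^ 20 = 0.
The nim-sum is already 0, so every move leaves a nonzero nim-sum — there are no winning moves.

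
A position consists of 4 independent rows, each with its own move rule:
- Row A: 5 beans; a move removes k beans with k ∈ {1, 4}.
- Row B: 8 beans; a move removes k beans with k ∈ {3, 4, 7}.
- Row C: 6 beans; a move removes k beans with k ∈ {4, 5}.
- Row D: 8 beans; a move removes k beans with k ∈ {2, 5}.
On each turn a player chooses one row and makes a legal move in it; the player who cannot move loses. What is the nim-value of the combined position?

3

Grundy values for row A (subtraction set {1, 4}):
g(0) = mex{} = 0
g(1) = mex{0} = 1
g(2) = mex{1} = 0
g(3) = mex{0} = 1
g(4) = mex{0,1} = 2
g(5) = mex{1,2} = 0
So g(5) = 0.
Build the Grundy sequence for row B with g(k) = mex{g(k−s) : s ∈ {3, 4, 7}, s ≤ k}:
g(0) = mex{} = 0
g(1) = mex{} = 0
g(2) = mex{} = 0
g(3) = mex{0} = 1
g(4) = mex{0} = 1
g(5) = mex{0} = 1
g(6) = mex{0,1} = 2
g(7) = mex{0,1} = 2
g(8) = mex{0,1} = 2
So g(8) = 2.
For row C, compute g(0), g(1), … with moves {4, 5}:
k:     0  1  2  3  4  5  6
g(k):  0  0  0  0  1  1  1
So g(6) = 1.
Build the Grundy sequence for row D with g(k) = mex{g(k−s) : s ∈ {2, 5}, s ≤ k}:
g(0) = mex{} = 0
g(1) = mex{} = 0
g(2) = mex{0} = 1
g(3) = mex{0} = 1
g(4) = mex{1} = 0
g(5) = mex{0,1} = 2
g(6) = mex{0} = 1
g(7) = mex{1,2} = 0
g(8) = mex{1} = 0
So g(8) = 0.
The value of a disjunctive sum is the nim-sum of the parts.
Combined value = 0 ⊕ 2 ⊕ 1 ⊕ 0 = 3.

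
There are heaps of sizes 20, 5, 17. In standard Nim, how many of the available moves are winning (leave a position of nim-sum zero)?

0

Write each in binary and XOR column by column:
  10100  (20)
  00101  (5)
  10001  (17)
  -----
  00000  (0)
The nim-sum is already 0, so every move leaves a nonzero nim-sum — there are no winning moves.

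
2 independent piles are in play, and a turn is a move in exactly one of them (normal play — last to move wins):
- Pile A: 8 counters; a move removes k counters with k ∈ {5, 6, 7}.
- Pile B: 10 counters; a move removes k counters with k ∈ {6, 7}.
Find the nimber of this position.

0

Grundy values for pile A (subtraction set {5, 6, 7}):
k:     0  1  2  3  4  5  6  7  8
g(k):  0  0  0  0  0  1  1  1  1
So g(8) = 1.
Build the Grundy sequence for pile B with g(k) = mex{g(k−s) : s ∈ {6, 7}, s ≤ k}:
g(0) = mex{} = 0
g(1) = mex{} = 0
g(2) = mex{} = 0
g(3) = mex{} = 0
g(4) = mex{} = 0
g(5) = mex{} = 0
g(6) = mex{0} = 1
g(7) = mex{0} = 1
g(8) = mex{0} = 1
g(9) = mex{0} = 1
g(10) = mex{0} = 1
So g(10) = 1.
By the Sprague-Grundy theorem, the Grundy value of a sum of independent games is the XOR of the component values.
Combined value = 1 ⊕ 1 = 0.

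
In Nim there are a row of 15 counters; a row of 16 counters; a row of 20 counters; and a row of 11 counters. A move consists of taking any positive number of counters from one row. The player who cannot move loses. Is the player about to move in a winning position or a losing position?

Losing position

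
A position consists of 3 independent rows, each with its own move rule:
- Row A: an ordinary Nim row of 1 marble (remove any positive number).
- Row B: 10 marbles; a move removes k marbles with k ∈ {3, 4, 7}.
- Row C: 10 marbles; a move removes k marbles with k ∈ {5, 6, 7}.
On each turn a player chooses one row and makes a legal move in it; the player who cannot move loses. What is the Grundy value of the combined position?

3

Row A is a plain Nim row of size 1, so its Grundy value is 1.
For row B, compute g(0), g(1), … with moves {3, 4, 7}:
g(0) = mex{} = 0
g(1) = mex{} = 0
g(2) = mex{} = 0
g(3) = mex{0} = 1
g(4) = mex{0} = 1
g(5) = mex{0} = 1
g(6) = mex{0,1} = 2
g(7) = mex{0,1} = 2
g(8) = mex{0,1} = 2
g(9) = mex{0,1,2} = 3
g(10) = mex{1,2} = 0
So g(10) = 0.
Build the Grundy sequence for row C with g(k) = mex{g(k−s) : s ∈ {5, 6, 7}, s ≤ k}:
g(0) = mex{} = 0
g(1) = mex{} = 0
g(2) = mex{} = 0
g(3) = mex{} = 0
g(4) = mex{} = 0
g(5) = mex{0} = 1
g(6) = mex{0} = 1
g(7) = mex{0} = 1
g(8) = mex{0} = 1
g(9) = mex{0} = 1
g(10) = mex{0,1} = 2
So g(10) = 2.
The value of a disjunctive sum is the nim-sum of the parts.
Combined value = 1 ⊕ 0 ⊕ 2 = 3.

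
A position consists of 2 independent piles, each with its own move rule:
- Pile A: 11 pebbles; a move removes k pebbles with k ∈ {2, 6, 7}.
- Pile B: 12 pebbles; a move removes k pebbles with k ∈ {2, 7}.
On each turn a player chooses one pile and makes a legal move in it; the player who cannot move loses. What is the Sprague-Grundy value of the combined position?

0

Grundy values for pile A (subtraction set {2, 6, 7}):
g(0) = mex{} = 0
g(1) = mex{} = 0
g(2) = mex{0} = 1
g(3) = mex{0} = 1
g(4) = mex{1} = 0
g(5) = mex{1} = 0
g(6) = mex{0} = 1
g(7) = mex{0} = 1
g(8) = mex{0,1} = 2
g(9) = mex{1} = 0
g(10) = mex{0,1,2} = 3
g(11) = mex{0} = 1
So g(11) = 1.
Build the Grundy sequence for pile B with g(k) = mex{g(k−s) : s ∈ {2, 7}, s ≤ k}:
g(0) = mex{} = 0
g(1) = mex{} = 0
g(2) = mex{0} = 1
g(3) = mex{0} = 1
g(4) = mex{1} = 0
g(5) = mex{1} = 0
g(6) = mex{0} = 1
g(7) = mex{0} = 1
g(8) = mex{0,1} = 2
g(9) = mex{1} = 0
g(10) = mex{1,2} = 0
g(11) = mex{0} = 1
g(12) = mex{0} = 1
So g(12) = 1.
By the Sprague-Grundy theorem, the Grundy value of a sum of independent games is the XOR of the component values.
Combined value = 1 XOR 1 = 0.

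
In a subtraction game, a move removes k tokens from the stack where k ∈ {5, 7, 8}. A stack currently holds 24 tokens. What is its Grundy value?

Build the Grundy sequence with g(k) = mex{g(k−s) : s ∈ {5, 7, 8}, s ≤ k}:
k:     0  1  2  3  4  5  6  7  8  9 10 11 12 13 14 15 16 17 18 19 20 21 22 23 24
g(k):  0  0  0  0  0  1  1  1  1  1  2  2  2  0  0  0  0  0  1  1  1  1  1  2  2
So g(24) = 2.

2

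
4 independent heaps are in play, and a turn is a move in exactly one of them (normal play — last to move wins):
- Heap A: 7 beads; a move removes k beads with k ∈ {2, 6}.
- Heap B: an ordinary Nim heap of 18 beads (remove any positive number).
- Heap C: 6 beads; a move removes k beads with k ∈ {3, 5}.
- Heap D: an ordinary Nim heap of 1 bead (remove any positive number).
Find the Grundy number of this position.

16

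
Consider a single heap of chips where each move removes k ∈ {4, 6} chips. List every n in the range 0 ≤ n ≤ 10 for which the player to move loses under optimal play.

0, 1, 2, 3, 10

Grundy values for subtraction set {4, 6}:
g(0) = mex{} = 0
g(1) = mex{} = 0
g(2) = mex{} = 0
g(3) = mex{} = 0
g(4) = mex{0} = 1
g(5) = mex{0} = 1
g(6) = mex{0} = 1
g(7) = mex{0} = 1
g(8) = mex{0,1} = 2
g(9) = mex{0,1} = 2
g(10) = mex{1} = 0
The P-positions (g = 0) in 0..10 are 0, 1, 2, 3, 10.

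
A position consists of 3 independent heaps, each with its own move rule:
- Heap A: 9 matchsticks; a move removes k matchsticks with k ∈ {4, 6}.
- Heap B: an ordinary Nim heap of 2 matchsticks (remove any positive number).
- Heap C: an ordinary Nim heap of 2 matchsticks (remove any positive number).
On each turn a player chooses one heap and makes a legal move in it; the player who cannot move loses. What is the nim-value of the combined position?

2

Grundy values for heap A (subtraction set {4, 6}):
k:     0  1  2  3  4  5  6  7  8  9
g(k):  0  0  0  0  1  1  1  1  2  2
So g(9) = 2.
Heap B is a plain Nim heap of size 2, so its Grundy value is 2.
Heap C is a plain Nim heap of size 2, so its Grundy value is 2.
By the Sprague-Grundy theorem, the Grundy value of a sum of independent games is the XOR of the component values.
Combined value = 2 ⊕ 2 ⊕ 2 = 2.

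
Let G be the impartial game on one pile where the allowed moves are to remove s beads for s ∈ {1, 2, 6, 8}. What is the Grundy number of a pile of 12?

2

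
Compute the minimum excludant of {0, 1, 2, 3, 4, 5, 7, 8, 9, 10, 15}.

6

The values 0, 1, 2, 3, 4, 5 are all present; 6 is the first non-negative integer missing from the set.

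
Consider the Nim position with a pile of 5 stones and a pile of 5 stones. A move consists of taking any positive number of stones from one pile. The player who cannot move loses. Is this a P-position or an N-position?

P-position

Compute the nim-sum pairwise:
5 XOR 5 = 0
The nim-sum is 0, so this is a P-position: the player to move is in a losing position under optimal play.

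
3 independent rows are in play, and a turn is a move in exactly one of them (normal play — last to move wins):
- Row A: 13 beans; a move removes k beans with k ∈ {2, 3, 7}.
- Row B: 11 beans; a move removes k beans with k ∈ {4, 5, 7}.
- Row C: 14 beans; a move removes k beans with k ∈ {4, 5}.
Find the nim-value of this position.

Build the Grundy sequence for row A with g(k) = mex{g(k−s) : s ∈ {2, 3, 7}, s ≤ k}:
k:     0  1  2  3  4  5  6  7  8  9 10 11 12 13
g(k):  0  0  1  1  2  0  0  1  1  2  0  0  1  1
So g(13) = 1.
Build the Grundy sequence for row B with g(k) = mex{g(k−s) : s ∈ {4, 5, 7}, s ≤ k}:
g(0) = mex{} = 0
g(1) = mex{} = 0
g(2) = mex{} = 0
g(3) = mex{} = 0
g(4) = mex{0} = 1
g(5) = mex{0} = 1
g(6) = mex{0} = 1
g(7) = mex{0} = 1
g(8) = mex{0,1} = 2
g(9) = mex{0,1} = 2
g(10) = mex{0,1} = 2
g(11) = mex{1} = 0
So g(11) = 0.
Grundy values for row C (subtraction set {4, 5}):
g(0) = mex{} = 0
g(1) = mex{} = 0
g(2) = mex{} = 0
g(3) = mex{} = 0
g(4) = mex{0} = 1
g(5) = mex{0} = 1
g(6) = mex{0} = 1
g(7) = mex{0} = 1
g(8) = mex{0,1} = 2
g(9) = mex{1} = 0
g(10) = mex{1} = 0
g(11) = mex{1} = 0
g(12) = mex{1,2} = 0
g(13) = mex{0,2} = 1
g(14) = mex{0} = 1
So g(14) = 1.
The value of a disjunctive sum is the nim-sum of the parts.
Combined value = 1 XOR 0 XOR 1 = 0.

0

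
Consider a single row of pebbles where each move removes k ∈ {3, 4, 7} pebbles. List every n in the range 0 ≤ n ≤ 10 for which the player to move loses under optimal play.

Compute g(0), g(1), … for moves {3, 4, 7}:
g(0) = mex{} = 0
g(1) = mex{} = 0
g(2) = mex{} = 0
g(3) = mex{0} = 1
g(4) = mex{0} = 1
g(5) = mex{0} = 1
g(6) = mex{0,1} = 2
g(7) = mex{0,1} = 2
g(8) = mex{0,1} = 2
g(9) = mex{0,1,2} = 3
g(10) = mex{1,2} = 0
The P-positions (g = 0) in 0..10 are 0, 1, 2, 10.

0, 1, 2, 10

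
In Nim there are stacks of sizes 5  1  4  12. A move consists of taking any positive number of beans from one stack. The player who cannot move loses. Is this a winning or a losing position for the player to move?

Write each in binary and XOR column by column:
  0101  (5)
  0001  (1)
  0100  (4)
  1100  (12)
  ----
  1100  (12)
The nim-sum is 12 ≠ 0, so this is an N-position: the player to move can win.

Winning position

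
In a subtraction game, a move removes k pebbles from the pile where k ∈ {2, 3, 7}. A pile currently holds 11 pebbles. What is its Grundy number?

0

Build the Grundy sequence with g(k) = mex{g(k−s) : s ∈ {2, 3, 7}, s ≤ k}:
g(0) = mex{} = 0
g(1) = mex{} = 0
g(2) = mex{0} = 1
g(3) = mex{0} = 1
g(4) = mex{0,1} = 2
g(5) = mex{1} = 0
g(6) = mex{1,2} = 0
g(7) = mex{0,2} = 1
g(8) = mex{0} = 1
g(9) = mex{0,1} = 2
g(10) = mex{1} = 0
g(11) = mex{1,2} = 0
So g(11) = 0.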